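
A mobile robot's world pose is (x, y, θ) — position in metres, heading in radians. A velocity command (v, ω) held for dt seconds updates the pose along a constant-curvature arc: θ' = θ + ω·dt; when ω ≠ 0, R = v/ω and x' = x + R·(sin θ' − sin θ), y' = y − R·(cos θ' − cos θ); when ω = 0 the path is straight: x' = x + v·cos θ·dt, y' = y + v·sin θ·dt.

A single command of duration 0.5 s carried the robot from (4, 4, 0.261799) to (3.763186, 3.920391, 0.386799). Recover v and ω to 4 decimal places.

Δθ = 0.386799 − 0.261799 = 0.125000
ω = Δθ/dt = 0.125000/0.5 = 0.2500
R = Δx/(sin θ' − sin θ) = -2.0000
v = R·ω = -2.0000·0.2500 = -0.5000

v = -0.5000, ω = 0.2500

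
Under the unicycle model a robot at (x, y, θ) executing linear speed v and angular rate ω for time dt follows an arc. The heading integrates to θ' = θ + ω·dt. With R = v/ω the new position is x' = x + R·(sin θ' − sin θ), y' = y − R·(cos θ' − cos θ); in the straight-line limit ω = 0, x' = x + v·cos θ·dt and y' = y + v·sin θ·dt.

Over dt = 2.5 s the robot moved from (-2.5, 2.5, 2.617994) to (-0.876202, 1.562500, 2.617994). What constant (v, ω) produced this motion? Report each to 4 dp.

Δθ = 2.617994 − 2.617994 = 0.000000
ω = Δθ/dt = 0.000000/2.5 = 0.0000
ω = 0 → v = (Δx·cos θ + Δy·sin θ)/dt = -0.7500

v = -0.7500, ω = 0.0000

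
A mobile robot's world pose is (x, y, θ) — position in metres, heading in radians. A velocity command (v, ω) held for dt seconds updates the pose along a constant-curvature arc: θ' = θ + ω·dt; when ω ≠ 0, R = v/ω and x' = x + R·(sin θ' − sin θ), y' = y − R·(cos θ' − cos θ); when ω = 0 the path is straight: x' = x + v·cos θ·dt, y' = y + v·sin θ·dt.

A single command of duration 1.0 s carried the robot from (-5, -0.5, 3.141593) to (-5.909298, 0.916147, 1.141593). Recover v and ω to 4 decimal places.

Δθ = 1.141593 − 3.141593 = -2.000000
ω = Δθ/dt = -2.000000/1.0 = -2.0000
R = −Δy/(cos θ' − cos θ) = -1.0000
v = R·ω = -1.0000·-2.0000 = 2.0000

v = 2.0000, ω = -2.0000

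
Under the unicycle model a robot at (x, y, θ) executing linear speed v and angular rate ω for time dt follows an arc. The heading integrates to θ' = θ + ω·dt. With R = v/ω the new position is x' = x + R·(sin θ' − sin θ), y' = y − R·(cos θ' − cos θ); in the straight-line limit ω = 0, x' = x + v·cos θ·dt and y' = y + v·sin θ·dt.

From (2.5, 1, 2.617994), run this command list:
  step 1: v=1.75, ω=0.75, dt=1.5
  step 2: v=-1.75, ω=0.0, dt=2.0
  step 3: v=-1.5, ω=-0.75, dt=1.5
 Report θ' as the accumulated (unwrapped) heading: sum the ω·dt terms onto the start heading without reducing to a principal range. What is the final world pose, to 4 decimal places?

step 1: θ'=3.7430 (R=2.3333) → pose (0.0131, 0.9032, 3.7430)
step 2: θ'=3.7430 (straight) → pose (2.8990, 2.8835, 3.7430)
step 3: θ'=2.6180 (R=2.0000) → pose (5.0306, 2.9665, 2.6180)

(5.0306, 2.9665, 2.6180)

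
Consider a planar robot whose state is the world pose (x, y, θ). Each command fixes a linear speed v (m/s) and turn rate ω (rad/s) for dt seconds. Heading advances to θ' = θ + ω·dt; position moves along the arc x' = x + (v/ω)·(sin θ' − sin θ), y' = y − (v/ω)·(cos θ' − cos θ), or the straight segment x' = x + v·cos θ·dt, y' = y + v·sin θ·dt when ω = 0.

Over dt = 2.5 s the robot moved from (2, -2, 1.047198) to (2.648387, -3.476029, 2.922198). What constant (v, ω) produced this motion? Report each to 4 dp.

Δθ = 2.922198 − 1.047198 = 1.875000
ω = Δθ/dt = 1.875000/2.5 = 0.7500
R = −Δy/(cos θ' − cos θ) = -1.0000
v = R·ω = -1.0000·0.7500 = -0.7500

v = -0.7500, ω = 0.7500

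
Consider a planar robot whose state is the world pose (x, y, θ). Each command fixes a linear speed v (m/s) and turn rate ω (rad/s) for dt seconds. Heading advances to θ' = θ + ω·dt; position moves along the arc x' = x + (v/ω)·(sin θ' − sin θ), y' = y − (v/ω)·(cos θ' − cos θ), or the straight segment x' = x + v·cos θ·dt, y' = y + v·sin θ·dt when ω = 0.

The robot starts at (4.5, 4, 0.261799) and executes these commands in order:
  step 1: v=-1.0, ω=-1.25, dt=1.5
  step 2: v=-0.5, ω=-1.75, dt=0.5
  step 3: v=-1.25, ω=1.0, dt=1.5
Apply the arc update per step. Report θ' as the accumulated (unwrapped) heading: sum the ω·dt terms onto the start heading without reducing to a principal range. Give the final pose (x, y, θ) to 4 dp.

(3.8894, 6.7017, -0.9882)

step 1: θ'=-1.6132 (R=0.8000) → pose (3.4937, 4.8067, -1.6132)
step 2: θ'=-2.4882 (R=0.2857) → pose (3.6054, 5.0214, -2.4882)
step 3: θ'=-0.9882 (R=-1.2500) → pose (3.8894, 6.7017, -0.9882)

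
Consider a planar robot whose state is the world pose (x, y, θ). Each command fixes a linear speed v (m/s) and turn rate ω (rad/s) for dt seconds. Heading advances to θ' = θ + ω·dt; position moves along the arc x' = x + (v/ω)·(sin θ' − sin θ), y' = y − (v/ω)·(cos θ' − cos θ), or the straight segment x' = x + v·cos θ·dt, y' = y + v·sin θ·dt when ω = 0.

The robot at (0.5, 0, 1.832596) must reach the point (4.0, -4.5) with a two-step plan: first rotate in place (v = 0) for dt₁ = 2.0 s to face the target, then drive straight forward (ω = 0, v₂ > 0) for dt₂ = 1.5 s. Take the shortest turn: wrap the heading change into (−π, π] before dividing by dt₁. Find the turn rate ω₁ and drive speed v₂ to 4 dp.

heading to target = atan2(-4.5−0, 4−0.5) = -0.9098
Δθ = wrap(-0.9098 − 1.8326) = -2.7423; ω₁ = Δθ/dt₁ = -1.3712
distance = √((4−0.5)² + (-4.5−0)²) = 5.7009; v₂ = distance/dt₂ = 3.8006

ω₁ = -1.3712, v₂ = 3.8006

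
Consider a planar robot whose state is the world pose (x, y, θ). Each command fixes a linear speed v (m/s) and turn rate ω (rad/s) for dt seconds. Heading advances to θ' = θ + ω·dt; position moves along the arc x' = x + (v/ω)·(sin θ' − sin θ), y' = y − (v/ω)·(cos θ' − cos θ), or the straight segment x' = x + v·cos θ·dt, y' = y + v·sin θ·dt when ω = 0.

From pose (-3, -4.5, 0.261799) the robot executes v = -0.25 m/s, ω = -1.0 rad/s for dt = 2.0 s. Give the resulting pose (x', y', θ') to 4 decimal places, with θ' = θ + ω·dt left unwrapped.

(-3.3112, -4.2169, -1.7382)

θ' = 0.2618 + -1.0·2.0 = -1.7382
R = v/ω = -0.25/-1.0 = 0.2500
x' = -3 + 0.2500·(sin -1.7382 − sin 0.2618) = -3.3112
y' = -4.5 − 0.2500·(cos -1.7382 − cos 0.2618) = -4.2169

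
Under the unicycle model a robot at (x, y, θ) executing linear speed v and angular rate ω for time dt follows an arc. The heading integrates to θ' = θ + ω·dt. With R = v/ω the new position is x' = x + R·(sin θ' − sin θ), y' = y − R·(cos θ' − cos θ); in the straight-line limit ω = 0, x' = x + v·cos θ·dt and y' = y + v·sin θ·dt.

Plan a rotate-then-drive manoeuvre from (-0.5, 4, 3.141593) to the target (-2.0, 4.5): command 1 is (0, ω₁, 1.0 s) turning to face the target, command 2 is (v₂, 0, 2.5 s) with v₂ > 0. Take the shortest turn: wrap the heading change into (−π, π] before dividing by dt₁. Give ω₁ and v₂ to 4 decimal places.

heading to target = atan2(4.5−4, -2−-0.5) = 2.8198
Δθ = wrap(2.8198 − 3.1416) = -0.3218; ω₁ = Δθ/dt₁ = -0.3218
distance = √((-2−-0.5)² + (4.5−4)²) = 1.5811; v₂ = distance/dt₂ = 0.6325

ω₁ = -0.3218, v₂ = 0.6325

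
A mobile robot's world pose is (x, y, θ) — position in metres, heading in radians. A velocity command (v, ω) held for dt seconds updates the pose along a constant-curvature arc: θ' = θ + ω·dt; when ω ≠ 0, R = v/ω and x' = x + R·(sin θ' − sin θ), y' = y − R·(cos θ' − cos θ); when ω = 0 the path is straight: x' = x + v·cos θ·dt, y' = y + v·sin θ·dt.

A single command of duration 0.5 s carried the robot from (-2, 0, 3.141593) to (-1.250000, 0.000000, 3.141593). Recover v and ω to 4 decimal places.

v = -1.5000, ω = 0.0000

Δθ = 3.141593 − 3.141593 = 0.000000
ω = Δθ/dt = 0.000000/0.5 = 0.0000
ω = 0 → v = (Δx·cos θ + Δy·sin θ)/dt = -1.5000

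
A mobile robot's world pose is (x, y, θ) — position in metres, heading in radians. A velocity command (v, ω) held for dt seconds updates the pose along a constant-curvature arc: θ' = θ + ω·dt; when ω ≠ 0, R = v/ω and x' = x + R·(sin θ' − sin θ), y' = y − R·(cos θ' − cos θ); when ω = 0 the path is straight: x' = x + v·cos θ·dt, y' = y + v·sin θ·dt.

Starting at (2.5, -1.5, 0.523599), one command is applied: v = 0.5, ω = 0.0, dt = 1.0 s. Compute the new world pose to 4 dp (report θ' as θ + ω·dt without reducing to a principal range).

(2.9330, -1.2500, 0.5236)

θ' = 0.5236 + 0.0·1.0 = 0.5236
ω = 0 → straight: x' = 2.5 + 0.5·cos(0.5236)·1.0 = 2.9330
y' = -1.5 + 0.5·sin(0.5236)·1.0 = -1.2500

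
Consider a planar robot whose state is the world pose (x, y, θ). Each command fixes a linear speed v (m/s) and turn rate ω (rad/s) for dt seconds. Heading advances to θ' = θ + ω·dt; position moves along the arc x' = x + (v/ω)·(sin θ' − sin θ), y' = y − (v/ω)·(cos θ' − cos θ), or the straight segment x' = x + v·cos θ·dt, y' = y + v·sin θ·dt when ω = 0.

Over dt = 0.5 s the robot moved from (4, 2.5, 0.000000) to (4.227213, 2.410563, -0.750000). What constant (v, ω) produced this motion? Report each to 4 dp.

Δθ = -0.750000 − 0.000000 = -0.750000
ω = Δθ/dt = -0.750000/0.5 = -1.5000
R = Δx/(sin θ' − sin θ) = -0.3333
v = R·ω = -0.3333·-1.5000 = 0.5000

v = 0.5000, ω = -1.5000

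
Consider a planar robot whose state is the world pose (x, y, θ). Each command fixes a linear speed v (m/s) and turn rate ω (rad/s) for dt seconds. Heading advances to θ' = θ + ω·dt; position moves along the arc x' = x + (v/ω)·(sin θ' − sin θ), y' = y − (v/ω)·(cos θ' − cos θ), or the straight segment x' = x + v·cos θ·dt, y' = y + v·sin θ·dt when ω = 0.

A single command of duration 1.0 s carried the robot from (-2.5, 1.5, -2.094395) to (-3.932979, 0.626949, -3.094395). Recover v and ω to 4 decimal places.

v = 1.7500, ω = -1.0000

Δθ = -3.094395 − -2.094395 = -1.000000
ω = Δθ/dt = -1.000000/1.0 = -1.0000
R = Δx/(sin θ' − sin θ) = -1.7500
v = R·ω = -1.7500·-1.0000 = 1.7500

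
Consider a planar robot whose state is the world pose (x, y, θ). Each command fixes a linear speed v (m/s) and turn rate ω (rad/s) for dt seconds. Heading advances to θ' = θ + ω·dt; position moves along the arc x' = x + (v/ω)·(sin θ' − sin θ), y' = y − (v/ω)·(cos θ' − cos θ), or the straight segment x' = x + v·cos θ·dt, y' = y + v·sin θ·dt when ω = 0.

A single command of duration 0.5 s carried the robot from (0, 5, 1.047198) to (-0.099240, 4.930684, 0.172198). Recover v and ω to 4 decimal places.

v = -0.2500, ω = -1.7500

Δθ = 0.172198 − 1.047198 = -0.875000
ω = Δθ/dt = -0.875000/0.5 = -1.7500
R = Δx/(sin θ' − sin θ) = 0.1429
v = R·ω = 0.1429·-1.7500 = -0.2500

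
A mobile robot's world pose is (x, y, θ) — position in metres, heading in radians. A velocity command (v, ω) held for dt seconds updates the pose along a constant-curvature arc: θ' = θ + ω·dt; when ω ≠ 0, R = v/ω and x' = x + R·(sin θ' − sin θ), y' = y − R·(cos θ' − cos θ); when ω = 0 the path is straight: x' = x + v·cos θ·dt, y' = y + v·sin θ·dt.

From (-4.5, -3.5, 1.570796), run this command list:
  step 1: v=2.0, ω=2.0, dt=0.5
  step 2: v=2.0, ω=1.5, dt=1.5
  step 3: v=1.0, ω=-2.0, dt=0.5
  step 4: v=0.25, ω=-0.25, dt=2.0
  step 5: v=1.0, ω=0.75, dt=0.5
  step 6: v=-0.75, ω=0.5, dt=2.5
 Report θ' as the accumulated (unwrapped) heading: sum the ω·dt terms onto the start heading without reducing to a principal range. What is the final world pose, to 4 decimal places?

(-7.4326, -3.1296, 4.9458)

step 1: θ'=2.5708 (R=1.0000) → pose (-4.9597, -2.6585, 2.5708)
step 2: θ'=4.8208 (R=1.3333) → pose (-7.0056, -3.9247, 4.8208)
step 3: θ'=3.8208 (R=-0.5000) → pose (-7.1886, -4.3679, 3.8208)
step 4: θ'=3.3208 (R=-1.0000) → pose (-7.6385, -4.5738, 3.3208)
step 5: θ'=3.6958 (R=1.3333) → pose (-8.1025, -4.7520, 3.6958)
step 6: θ'=4.9458 (R=-1.5000) → pose (-7.4326, -3.1296, 4.9458)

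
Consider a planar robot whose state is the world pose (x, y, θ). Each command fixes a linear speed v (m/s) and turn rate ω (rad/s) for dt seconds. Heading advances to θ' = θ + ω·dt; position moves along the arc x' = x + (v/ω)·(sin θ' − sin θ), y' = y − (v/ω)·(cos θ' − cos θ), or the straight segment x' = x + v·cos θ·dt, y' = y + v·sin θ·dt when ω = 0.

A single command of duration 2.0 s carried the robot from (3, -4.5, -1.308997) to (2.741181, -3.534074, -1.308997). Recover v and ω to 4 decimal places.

v = -0.5000, ω = 0.0000

Δθ = -1.308997 − -1.308997 = 0.000000
ω = Δθ/dt = 0.000000/2.0 = 0.0000
ω = 0 → v = (Δx·cos θ + Δy·sin θ)/dt = -0.5000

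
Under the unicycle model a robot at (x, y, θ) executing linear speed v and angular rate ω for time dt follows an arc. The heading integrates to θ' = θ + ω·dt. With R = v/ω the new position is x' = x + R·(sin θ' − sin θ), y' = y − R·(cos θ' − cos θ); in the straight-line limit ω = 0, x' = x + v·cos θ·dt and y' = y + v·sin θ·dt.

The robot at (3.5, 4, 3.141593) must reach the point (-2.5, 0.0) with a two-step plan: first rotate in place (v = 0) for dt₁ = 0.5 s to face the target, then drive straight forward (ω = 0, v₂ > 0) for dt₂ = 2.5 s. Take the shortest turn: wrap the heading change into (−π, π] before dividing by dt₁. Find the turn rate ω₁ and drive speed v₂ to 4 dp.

ω₁ = 1.1760, v₂ = 2.8844

heading to target = atan2(0−4, -2.5−3.5) = -2.5536
Δθ = wrap(-2.5536 − 3.1416) = 0.5880; ω₁ = Δθ/dt₁ = 1.1760
distance = √((-2.5−3.5)² + (0−4)²) = 7.2111; v₂ = distance/dt₂ = 2.8844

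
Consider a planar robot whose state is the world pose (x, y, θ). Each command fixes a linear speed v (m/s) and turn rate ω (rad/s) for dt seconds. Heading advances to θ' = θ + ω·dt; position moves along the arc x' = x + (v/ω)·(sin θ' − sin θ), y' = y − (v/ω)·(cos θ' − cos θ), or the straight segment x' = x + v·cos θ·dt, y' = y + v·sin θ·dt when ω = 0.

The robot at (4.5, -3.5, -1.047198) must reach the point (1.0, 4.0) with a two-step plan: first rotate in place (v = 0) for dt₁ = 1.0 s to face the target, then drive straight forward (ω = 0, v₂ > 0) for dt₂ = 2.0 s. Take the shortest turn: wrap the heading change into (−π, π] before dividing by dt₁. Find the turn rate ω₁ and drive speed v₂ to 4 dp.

heading to target = atan2(4−-3.5, 1−4.5) = 2.0074
Δθ = wrap(2.0074 − -1.0472) = 3.0546; ω₁ = Δθ/dt₁ = 3.0546
distance = √((1−4.5)² + (4−-3.5)²) = 8.2765; v₂ = distance/dt₂ = 4.1382

ω₁ = 3.0546, v₂ = 4.1382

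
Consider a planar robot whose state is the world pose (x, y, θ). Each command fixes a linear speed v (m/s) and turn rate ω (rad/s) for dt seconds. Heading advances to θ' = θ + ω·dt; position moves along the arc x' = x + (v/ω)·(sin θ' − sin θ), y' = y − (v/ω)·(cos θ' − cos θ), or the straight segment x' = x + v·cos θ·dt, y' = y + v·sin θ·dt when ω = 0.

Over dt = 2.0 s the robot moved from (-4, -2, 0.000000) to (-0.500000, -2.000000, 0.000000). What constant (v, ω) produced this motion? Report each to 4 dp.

v = 1.7500, ω = 0.0000

Δθ = 0.000000 − 0.000000 = 0.000000
ω = Δθ/dt = 0.000000/2.0 = 0.0000
ω = 0 → v = (Δx·cos θ + Δy·sin θ)/dt = 1.7500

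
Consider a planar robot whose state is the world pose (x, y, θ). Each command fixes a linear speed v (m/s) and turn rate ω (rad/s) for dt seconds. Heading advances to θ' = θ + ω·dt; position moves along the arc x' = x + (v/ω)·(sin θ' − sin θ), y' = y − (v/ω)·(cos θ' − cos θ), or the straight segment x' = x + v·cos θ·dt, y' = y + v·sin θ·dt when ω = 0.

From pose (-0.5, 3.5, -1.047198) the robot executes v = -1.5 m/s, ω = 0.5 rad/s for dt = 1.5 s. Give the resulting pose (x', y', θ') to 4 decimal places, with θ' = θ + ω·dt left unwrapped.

(-2.2196, 4.8685, -0.2972)

θ' = -1.0472 + 0.5·1.5 = -0.2972
R = v/ω = -1.5/0.5 = -3.0000
x' = -0.5 + -3.0000·(sin -0.2972 − sin -1.0472) = -2.2196
y' = 3.5 − -3.0000·(cos -0.2972 − cos -1.0472) = 4.8685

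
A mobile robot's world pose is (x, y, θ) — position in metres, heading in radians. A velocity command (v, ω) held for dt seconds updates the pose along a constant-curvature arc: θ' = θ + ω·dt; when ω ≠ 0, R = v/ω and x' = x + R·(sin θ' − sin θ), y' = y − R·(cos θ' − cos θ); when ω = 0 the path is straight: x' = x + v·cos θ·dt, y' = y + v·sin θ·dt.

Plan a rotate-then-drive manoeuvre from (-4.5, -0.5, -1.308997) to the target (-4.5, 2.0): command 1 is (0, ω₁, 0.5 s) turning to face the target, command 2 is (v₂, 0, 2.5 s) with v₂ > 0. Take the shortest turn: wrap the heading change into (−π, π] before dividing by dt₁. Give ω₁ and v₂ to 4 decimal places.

heading to target = atan2(2−-0.5, -4.5−-4.5) = 1.5708
Δθ = wrap(1.5708 − -1.3090) = 2.8798; ω₁ = Δθ/dt₁ = 5.7596
distance = √((-4.5−-4.5)² + (2−-0.5)²) = 2.5000; v₂ = distance/dt₂ = 1.0000

ω₁ = 5.7596, v₂ = 1.0000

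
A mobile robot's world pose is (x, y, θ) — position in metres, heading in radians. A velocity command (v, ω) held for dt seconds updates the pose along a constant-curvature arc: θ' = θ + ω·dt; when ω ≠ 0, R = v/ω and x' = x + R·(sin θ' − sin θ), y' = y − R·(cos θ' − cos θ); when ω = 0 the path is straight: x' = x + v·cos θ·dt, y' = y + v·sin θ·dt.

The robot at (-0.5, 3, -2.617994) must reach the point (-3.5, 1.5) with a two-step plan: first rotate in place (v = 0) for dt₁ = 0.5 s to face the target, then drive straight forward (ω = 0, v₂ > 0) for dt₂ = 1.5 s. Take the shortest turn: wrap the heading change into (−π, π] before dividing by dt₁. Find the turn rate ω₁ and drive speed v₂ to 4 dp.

ω₁ = -0.1199, v₂ = 2.2361

heading to target = atan2(1.5−3, -3.5−-0.5) = -2.6779
Δθ = wrap(-2.6779 − -2.6180) = -0.0600; ω₁ = Δθ/dt₁ = -0.1199
distance = √((-3.5−-0.5)² + (1.5−3)²) = 3.3541; v₂ = distance/dt₂ = 2.2361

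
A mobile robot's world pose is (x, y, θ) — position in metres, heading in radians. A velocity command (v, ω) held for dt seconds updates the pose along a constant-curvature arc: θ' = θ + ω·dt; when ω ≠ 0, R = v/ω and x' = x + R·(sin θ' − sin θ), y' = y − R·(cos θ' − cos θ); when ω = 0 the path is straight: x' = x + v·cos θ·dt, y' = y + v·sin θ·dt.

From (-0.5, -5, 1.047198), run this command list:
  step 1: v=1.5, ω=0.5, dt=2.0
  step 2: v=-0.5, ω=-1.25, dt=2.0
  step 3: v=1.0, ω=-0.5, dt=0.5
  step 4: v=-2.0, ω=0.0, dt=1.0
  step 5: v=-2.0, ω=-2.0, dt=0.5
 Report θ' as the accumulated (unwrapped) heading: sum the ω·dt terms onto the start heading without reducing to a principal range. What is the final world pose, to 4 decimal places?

step 1: θ'=2.0472 (R=3.0000) → pose (-0.4321, -2.1242, 2.0472)
step 2: θ'=-0.4528 (R=0.4000) → pose (-0.9626, -2.6674, -0.4528)
step 3: θ'=-0.7028 (R=-2.0000) → pose (-0.5448, -2.9398, -0.7028)
step 4: θ'=-0.7028 (straight) → pose (-2.0709, -1.6470, -0.7028)
step 5: θ'=-1.7028 (R=1.0000) → pose (-2.4158, -0.7524, -1.7028)

(-2.4158, -0.7524, -1.7028)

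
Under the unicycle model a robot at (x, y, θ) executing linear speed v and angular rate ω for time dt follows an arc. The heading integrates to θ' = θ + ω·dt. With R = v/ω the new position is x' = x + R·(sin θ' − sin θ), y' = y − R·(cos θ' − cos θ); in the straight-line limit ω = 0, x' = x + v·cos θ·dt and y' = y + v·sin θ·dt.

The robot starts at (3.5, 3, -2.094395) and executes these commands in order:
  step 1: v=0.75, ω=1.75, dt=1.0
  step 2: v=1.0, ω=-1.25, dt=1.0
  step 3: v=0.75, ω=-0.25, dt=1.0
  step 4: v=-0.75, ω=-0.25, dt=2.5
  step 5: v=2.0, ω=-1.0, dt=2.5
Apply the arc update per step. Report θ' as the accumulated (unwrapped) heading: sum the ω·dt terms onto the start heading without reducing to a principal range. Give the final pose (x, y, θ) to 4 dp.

step 1: θ'=-0.3444 (R=0.4286) → pose (3.7265, 2.3823, -0.3444)
step 2: θ'=-1.5944 (R=-0.8000) → pose (4.2561, 1.6104, -1.5944)
step 3: θ'=-1.8444 (R=-3.0000) → pose (4.1454, 0.8706, -1.8444)
step 4: θ'=-2.4694 (R=3.0000) → pose (5.1657, 2.4074, -2.4694)
step 5: θ'=-4.9694 (R=-2.0000) → pose (1.9859, 4.4807, -4.9694)

(1.9859, 4.4807, -4.9694)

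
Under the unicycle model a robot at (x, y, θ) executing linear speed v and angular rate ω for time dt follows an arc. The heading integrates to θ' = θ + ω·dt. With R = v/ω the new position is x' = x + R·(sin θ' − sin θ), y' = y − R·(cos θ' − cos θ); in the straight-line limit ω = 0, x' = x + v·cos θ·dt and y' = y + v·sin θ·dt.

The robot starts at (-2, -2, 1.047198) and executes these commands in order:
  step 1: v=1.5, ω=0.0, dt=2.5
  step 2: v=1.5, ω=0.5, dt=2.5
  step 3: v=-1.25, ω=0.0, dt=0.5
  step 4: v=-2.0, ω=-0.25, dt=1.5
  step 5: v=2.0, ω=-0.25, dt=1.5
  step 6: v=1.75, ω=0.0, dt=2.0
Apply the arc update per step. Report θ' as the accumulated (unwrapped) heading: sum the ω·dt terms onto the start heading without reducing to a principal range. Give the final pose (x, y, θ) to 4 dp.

step 1: θ'=1.0472 (straight) → pose (-0.1250, 1.2476, 1.0472)
step 2: θ'=2.2972 (R=3.0000) → pose (-0.4804, 4.7401, 2.2972)
step 3: θ'=2.2972 (straight) → pose (-0.0653, 4.2729, 2.2972)
step 4: θ'=1.9222 (R=8.0000) → pose (1.4653, 1.7132, 1.9222)
step 5: θ'=1.5472 (R=-8.0000) → pose (0.9787, 4.6556, 1.5472)
step 6: θ'=1.5472 (straight) → pose (1.0613, 8.1547, 1.5472)

(1.0613, 8.1547, 1.5472)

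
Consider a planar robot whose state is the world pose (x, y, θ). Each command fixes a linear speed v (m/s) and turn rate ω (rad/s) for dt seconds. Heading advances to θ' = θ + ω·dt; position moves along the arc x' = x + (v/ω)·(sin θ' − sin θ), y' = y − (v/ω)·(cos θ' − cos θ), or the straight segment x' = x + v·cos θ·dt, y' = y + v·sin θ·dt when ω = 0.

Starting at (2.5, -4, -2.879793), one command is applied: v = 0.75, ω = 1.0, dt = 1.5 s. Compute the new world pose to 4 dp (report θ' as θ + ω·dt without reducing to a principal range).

(1.9578, -4.8668, -1.3798)

θ' = -2.8798 + 1.0·1.5 = -1.3798
R = v/ω = 0.75/1.0 = 0.7500
x' = 2.5 + 0.7500·(sin -1.3798 − sin -2.8798) = 1.9578
y' = -4 − 0.7500·(cos -1.3798 − cos -2.8798) = -4.8668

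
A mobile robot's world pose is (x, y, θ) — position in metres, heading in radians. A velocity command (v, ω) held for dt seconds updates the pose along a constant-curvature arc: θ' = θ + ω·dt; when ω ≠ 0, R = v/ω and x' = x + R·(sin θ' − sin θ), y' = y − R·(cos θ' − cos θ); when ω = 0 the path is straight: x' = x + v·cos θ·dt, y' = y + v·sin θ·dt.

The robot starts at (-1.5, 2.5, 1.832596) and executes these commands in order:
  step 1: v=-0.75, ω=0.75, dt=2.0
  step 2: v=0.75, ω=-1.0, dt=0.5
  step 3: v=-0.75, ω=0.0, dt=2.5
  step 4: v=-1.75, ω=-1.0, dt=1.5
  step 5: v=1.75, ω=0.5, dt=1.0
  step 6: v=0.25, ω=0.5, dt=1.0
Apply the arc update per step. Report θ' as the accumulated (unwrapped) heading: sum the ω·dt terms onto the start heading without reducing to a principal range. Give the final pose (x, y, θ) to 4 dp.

(2.0983, 1.0961, 2.3326)

step 1: θ'=3.3326 (R=-1.0000) → pose (-0.3442, 1.7770, 3.3326)
step 2: θ'=2.8326 (R=-0.7500) → pose (-0.7147, 1.7989, 2.8326)
step 3: θ'=2.8326 (straight) → pose (1.0715, 1.2287, 2.8326)
step 4: θ'=1.3326 (R=1.7500) → pose (2.2399, -0.8513, 1.3326)
step 5: θ'=1.8326 (R=3.5000) → pose (2.2195, 0.8804, 1.8326)
step 6: θ'=2.3326 (R=0.5000) → pose (2.0983, 1.0961, 2.3326)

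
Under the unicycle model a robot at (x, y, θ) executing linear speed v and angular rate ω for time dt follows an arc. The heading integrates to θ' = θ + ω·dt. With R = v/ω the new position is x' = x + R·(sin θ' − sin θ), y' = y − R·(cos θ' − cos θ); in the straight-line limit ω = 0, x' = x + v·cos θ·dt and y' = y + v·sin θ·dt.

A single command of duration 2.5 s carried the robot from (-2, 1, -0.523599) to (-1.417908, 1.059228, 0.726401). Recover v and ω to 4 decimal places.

Δθ = 0.726401 − -0.523599 = 1.250000
ω = Δθ/dt = 1.250000/2.5 = 0.5000
R = Δx/(sin θ' − sin θ) = 0.5000
v = R·ω = 0.5000·0.5000 = 0.2500

v = 0.2500, ω = 0.5000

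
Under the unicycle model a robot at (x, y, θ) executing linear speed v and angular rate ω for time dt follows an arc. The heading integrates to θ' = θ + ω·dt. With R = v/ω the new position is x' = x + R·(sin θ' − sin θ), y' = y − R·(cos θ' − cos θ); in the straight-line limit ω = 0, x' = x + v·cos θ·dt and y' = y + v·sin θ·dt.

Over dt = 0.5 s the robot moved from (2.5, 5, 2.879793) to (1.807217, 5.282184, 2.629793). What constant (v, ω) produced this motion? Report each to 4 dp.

Δθ = 2.629793 − 2.879793 = -0.250000
ω = Δθ/dt = -0.250000/0.5 = -0.5000
R = Δx/(sin θ' − sin θ) = -3.0000
v = R·ω = -3.0000·-0.5000 = 1.5000

v = 1.5000, ω = -0.5000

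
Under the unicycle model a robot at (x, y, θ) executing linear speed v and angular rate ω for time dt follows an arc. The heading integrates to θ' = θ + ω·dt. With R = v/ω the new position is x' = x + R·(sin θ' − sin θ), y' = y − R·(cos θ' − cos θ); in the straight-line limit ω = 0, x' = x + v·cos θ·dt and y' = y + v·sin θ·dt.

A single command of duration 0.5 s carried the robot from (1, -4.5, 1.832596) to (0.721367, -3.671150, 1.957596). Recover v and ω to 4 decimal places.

Δθ = 1.957596 − 1.832596 = 0.125000
ω = Δθ/dt = 0.125000/0.5 = 0.2500
R = −Δy/(cos θ' − cos θ) = 7.0000
v = R·ω = 7.0000·0.2500 = 1.7500

v = 1.7500, ω = 0.2500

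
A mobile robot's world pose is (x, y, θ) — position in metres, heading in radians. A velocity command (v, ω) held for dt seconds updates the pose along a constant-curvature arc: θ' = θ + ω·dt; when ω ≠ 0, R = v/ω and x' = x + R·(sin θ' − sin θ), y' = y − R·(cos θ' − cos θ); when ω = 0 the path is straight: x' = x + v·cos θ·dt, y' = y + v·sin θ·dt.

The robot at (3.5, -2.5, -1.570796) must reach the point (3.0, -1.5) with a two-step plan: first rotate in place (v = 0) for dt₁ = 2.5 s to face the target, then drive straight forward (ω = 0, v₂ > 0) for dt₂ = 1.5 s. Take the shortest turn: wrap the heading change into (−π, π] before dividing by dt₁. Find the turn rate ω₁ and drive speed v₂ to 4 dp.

heading to target = atan2(-1.5−-2.5, 3−3.5) = 2.0344
Δθ = wrap(2.0344 − -1.5708) = -2.6779; ω₁ = Δθ/dt₁ = -1.0712
distance = √((3−3.5)² + (-1.5−-2.5)²) = 1.1180; v₂ = distance/dt₂ = 0.7454

ω₁ = -1.0712, v₂ = 0.7454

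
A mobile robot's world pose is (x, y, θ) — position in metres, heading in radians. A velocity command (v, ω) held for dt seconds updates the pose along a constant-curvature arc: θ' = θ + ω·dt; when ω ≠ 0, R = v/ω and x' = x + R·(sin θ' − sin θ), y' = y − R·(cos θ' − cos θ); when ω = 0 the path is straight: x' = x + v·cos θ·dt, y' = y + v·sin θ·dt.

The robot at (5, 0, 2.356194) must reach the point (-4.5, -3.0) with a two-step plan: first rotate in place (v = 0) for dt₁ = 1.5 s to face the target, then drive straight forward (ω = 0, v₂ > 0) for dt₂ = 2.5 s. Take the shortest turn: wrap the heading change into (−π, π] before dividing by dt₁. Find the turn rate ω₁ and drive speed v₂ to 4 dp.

ω₁ = 0.7275, v₂ = 3.9850

heading to target = atan2(-3−0, -4.5−5) = -2.8357
Δθ = wrap(-2.8357 − 2.3562) = 1.0913; ω₁ = Δθ/dt₁ = 0.7275
distance = √((-4.5−5)² + (-3−0)²) = 9.9624; v₂ = distance/dt₂ = 3.9850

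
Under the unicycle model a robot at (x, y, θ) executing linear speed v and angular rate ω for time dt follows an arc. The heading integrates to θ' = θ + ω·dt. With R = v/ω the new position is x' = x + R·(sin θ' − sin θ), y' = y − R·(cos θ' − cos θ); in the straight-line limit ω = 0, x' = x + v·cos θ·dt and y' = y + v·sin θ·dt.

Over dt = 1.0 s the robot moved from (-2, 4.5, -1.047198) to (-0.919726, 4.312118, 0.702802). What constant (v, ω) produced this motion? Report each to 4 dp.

Δθ = 0.702802 − -1.047198 = 1.750000
ω = Δθ/dt = 1.750000/1.0 = 1.7500
R = Δx/(sin θ' − sin θ) = 0.7143
v = R·ω = 0.7143·1.7500 = 1.2500

v = 1.2500, ω = 1.7500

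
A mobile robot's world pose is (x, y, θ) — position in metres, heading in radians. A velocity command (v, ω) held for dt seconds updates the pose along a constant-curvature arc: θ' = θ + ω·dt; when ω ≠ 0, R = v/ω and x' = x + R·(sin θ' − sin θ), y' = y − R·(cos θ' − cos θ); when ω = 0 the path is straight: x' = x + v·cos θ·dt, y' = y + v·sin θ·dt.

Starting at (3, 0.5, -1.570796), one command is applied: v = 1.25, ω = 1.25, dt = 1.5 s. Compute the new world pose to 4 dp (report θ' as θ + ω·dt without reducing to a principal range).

(4.2995, -0.4541, 0.3042)

θ' = -1.5708 + 1.25·1.5 = 0.3042
R = v/ω = 1.25/1.25 = 1.0000
x' = 3 + 1.0000·(sin 0.3042 − sin -1.5708) = 4.2995
y' = 0.5 − 1.0000·(cos 0.3042 − cos -1.5708) = -0.4541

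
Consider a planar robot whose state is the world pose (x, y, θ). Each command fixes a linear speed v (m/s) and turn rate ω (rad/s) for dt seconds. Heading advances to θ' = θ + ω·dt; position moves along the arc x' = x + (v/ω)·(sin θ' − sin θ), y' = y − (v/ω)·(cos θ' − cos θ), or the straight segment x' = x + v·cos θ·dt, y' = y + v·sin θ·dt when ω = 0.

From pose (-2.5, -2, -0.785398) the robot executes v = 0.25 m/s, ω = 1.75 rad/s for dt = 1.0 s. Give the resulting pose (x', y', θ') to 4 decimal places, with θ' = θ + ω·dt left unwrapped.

θ' = -0.7854 + 1.75·1.0 = 0.9646
R = v/ω = 0.25/1.75 = 0.1429
x' = -2.5 + 0.1429·(sin 0.9646 − sin -0.7854) = -2.2816
y' = -2 − 0.1429·(cos 0.9646 − cos -0.7854) = -1.9804

(-2.2816, -1.9804, 0.9646)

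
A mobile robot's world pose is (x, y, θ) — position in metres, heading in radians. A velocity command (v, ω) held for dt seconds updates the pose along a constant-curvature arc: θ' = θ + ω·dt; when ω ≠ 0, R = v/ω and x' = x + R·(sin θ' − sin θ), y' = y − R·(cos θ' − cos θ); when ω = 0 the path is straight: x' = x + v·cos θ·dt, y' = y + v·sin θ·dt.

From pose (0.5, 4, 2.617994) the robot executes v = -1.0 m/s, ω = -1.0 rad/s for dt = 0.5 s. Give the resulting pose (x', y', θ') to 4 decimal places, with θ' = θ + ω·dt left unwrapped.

(0.8540, 3.6543, 2.1180)

θ' = 2.6180 + -1.0·0.5 = 2.1180
R = v/ω = -1.0/-1.0 = 1.0000
x' = 0.5 + 1.0000·(sin 2.1180 − sin 2.6180) = 0.8540
y' = 4 − 1.0000·(cos 2.1180 − cos 2.6180) = 3.6543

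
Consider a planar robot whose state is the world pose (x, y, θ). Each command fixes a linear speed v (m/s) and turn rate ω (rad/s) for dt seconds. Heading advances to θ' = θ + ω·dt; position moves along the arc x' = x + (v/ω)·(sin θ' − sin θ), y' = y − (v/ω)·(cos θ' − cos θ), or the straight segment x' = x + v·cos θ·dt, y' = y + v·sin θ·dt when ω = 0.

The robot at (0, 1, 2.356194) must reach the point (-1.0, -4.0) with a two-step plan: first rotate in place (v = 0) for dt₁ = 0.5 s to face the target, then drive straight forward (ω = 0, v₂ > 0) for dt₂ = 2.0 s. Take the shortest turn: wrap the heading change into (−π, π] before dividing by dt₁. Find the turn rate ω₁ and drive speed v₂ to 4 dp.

heading to target = atan2(-4−1, -1−0) = -1.7682
Δθ = wrap(-1.7682 − 2.3562) = 2.1588; ω₁ = Δθ/dt₁ = 4.3176
distance = √((-1−0)² + (-4−1)²) = 5.0990; v₂ = distance/dt₂ = 2.5495

ω₁ = 4.3176, v₂ = 2.5495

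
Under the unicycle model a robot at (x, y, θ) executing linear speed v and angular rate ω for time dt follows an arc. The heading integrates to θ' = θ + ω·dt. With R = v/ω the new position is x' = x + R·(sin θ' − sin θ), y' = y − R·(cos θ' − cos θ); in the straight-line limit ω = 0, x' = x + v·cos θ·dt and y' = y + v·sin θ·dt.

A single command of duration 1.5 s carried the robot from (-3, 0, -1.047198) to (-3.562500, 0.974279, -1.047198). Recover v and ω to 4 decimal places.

v = -0.7500, ω = 0.0000

Δθ = -1.047198 − -1.047198 = 0.000000
ω = Δθ/dt = 0.000000/1.5 = 0.0000
ω = 0 → v = (Δx·cos θ + Δy·sin θ)/dt = -0.7500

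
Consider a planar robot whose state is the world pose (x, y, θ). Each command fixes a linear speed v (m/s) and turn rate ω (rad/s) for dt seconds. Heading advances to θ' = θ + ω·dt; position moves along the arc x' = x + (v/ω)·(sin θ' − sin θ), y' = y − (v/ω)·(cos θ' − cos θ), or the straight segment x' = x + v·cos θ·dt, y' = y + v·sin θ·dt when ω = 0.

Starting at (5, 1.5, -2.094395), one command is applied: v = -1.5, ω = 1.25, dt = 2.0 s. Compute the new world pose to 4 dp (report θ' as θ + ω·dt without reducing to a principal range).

(3.4873, 3.2026, 0.4056)

θ' = -2.0944 + 1.25·2.0 = 0.4056
R = v/ω = -1.5/1.25 = -1.2000
x' = 5 + -1.2000·(sin 0.4056 − sin -2.0944) = 3.4873
y' = 1.5 − -1.2000·(cos 0.4056 − cos -2.0944) = 3.2026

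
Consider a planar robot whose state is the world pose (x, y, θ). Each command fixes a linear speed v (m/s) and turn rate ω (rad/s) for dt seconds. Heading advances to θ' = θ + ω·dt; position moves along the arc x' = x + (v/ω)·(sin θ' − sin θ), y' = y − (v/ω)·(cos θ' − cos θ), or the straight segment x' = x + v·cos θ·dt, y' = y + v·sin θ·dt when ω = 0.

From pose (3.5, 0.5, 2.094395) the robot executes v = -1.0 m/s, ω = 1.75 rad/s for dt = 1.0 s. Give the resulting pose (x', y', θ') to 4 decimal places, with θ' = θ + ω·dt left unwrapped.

(4.3642, 0.3497, 3.8444)

θ' = 2.0944 + 1.75·1.0 = 3.8444
R = v/ω = -1.0/1.75 = -0.5714
x' = 3.5 + -0.5714·(sin 3.8444 − sin 2.0944) = 4.3642
y' = 0.5 − -0.5714·(cos 3.8444 − cos 2.0944) = 0.3497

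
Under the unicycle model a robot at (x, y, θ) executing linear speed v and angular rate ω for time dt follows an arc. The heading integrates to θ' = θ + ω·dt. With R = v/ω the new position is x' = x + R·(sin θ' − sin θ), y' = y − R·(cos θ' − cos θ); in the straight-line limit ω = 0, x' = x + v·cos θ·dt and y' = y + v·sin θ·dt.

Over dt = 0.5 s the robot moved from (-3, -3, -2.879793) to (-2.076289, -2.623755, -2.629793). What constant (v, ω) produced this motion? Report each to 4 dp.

Δθ = -2.629793 − -2.879793 = 0.250000
ω = Δθ/dt = 0.250000/0.5 = 0.5000
R = Δx/(sin θ' − sin θ) = -4.0000
v = R·ω = -4.0000·0.5000 = -2.0000

v = -2.0000, ω = 0.5000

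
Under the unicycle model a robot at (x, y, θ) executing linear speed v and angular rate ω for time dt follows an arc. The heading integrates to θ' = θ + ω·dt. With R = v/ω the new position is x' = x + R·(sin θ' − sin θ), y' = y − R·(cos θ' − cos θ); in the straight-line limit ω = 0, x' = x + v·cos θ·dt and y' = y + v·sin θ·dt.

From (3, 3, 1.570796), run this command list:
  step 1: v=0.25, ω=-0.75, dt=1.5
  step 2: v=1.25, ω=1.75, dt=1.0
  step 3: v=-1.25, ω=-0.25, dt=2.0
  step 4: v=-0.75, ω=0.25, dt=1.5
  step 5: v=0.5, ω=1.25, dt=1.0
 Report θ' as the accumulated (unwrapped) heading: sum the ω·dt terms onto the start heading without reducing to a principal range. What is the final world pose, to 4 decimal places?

step 1: θ'=0.4458 (R=-0.3333) → pose (3.1896, 3.3008, 0.4458)
step 2: θ'=2.1958 (R=0.7143) → pose (3.4609, 4.3632, 2.1958)
step 3: θ'=1.6958 (R=5.0000) → pose (4.3671, 2.0610, 1.6958)
step 4: θ'=2.0708 (R=-3.0000) → pose (4.7109, 0.9968, 2.0708)
step 5: θ'=3.3208 (R=0.4000) → pose (4.2886, 1.1986, 3.3208)

(4.2886, 1.1986, 3.3208)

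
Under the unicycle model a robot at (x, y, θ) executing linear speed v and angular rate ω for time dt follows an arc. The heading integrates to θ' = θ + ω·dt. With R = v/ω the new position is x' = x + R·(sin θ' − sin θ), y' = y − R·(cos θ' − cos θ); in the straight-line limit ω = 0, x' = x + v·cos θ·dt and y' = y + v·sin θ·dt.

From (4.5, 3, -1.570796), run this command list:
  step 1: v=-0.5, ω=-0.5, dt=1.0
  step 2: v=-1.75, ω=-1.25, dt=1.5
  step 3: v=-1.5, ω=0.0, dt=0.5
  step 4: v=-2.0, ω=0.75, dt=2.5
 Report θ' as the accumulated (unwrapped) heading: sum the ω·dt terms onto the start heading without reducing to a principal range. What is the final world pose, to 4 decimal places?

(11.6406, 3.8105, -2.0708)

step 1: θ'=-2.0708 (R=1.0000) → pose (4.6224, 3.4794, -2.0708)
step 2: θ'=-3.9458 (R=1.4000) → pose (6.8594, 3.7794, -3.9458)
step 3: θ'=-3.9458 (straight) → pose (7.3797, 3.2392, -3.9458)
step 4: θ'=-2.0708 (R=-2.6667) → pose (11.6406, 3.8105, -2.0708)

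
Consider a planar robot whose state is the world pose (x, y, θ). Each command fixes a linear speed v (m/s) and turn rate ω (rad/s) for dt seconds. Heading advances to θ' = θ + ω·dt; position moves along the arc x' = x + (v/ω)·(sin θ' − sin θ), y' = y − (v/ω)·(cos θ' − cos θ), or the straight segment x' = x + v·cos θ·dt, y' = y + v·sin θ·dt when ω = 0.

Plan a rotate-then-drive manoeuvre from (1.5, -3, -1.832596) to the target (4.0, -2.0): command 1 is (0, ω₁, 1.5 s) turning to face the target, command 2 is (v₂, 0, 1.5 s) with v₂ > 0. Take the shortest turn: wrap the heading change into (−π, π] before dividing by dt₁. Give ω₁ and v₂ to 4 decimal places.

ω₁ = 1.4754, v₂ = 1.7951

heading to target = atan2(-2−-3, 4−1.5) = 0.3805
Δθ = wrap(0.3805 − -1.8326) = 2.2131; ω₁ = Δθ/dt₁ = 1.4754
distance = √((4−1.5)² + (-2−-3)²) = 2.6926; v₂ = distance/dt₂ = 1.7951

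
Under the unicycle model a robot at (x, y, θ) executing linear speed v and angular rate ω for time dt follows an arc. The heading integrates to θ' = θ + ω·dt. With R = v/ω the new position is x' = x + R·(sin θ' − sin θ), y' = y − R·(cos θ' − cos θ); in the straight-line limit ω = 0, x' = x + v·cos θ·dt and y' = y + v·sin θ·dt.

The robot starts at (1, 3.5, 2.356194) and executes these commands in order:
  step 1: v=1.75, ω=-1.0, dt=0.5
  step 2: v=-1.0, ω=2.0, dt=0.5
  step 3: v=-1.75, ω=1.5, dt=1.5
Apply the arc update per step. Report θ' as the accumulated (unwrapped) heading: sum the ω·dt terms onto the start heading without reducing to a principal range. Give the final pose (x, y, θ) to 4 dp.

step 1: θ'=1.8562 (R=-1.7500) → pose (0.5582, 4.2447, 1.8562)
step 2: θ'=2.8562 (R=-0.5000) → pose (0.8972, 3.9057, 2.8562)
step 3: θ'=5.1062 (R=-1.1667) → pose (2.3031, 5.4729, 5.1062)

(2.3031, 5.4729, 5.1062)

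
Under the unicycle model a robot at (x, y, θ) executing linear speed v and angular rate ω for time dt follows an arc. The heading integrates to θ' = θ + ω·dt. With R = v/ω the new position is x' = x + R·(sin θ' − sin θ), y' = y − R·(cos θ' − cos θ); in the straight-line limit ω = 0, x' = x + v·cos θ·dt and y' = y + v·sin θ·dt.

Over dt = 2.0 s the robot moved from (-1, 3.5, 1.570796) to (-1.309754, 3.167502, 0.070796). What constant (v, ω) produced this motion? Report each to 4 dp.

v = -0.2500, ω = -0.7500

Δθ = 0.070796 − 1.570796 = -1.500000
ω = Δθ/dt = -1.500000/2.0 = -0.7500
R = −Δy/(cos θ' − cos θ) = 0.3333
v = R·ω = 0.3333·-0.7500 = -0.2500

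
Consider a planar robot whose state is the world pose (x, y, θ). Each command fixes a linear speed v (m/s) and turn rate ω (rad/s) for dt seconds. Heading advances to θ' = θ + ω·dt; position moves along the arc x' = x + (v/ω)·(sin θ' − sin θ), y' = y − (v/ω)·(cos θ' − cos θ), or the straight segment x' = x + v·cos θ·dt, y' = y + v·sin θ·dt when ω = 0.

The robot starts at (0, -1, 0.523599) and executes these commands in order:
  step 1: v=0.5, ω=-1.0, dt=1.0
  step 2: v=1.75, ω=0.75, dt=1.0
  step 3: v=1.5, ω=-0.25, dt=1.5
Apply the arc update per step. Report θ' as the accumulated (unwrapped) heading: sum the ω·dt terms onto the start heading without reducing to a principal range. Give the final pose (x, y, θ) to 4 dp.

(4.4083, -0.9694, -0.1014)

step 1: θ'=-0.4764 (R=-0.5000) → pose (0.4793, -0.9887, -0.4764)
step 2: θ'=0.2736 (R=2.3333) → pose (2.1798, -1.1617, 0.2736)
step 3: θ'=-0.1014 (R=-6.0000) → pose (4.4083, -0.9694, -0.1014)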